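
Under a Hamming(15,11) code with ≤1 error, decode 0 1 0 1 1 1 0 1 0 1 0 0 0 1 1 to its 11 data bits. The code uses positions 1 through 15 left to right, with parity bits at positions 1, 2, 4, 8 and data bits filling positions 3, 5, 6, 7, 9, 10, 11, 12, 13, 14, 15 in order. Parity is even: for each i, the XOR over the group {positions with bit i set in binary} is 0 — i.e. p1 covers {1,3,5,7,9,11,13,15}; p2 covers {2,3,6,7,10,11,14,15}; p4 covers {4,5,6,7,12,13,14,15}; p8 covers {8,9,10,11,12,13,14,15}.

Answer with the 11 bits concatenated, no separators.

s1 (pos 1,3,5,7,9,11,13,15): 0⊕0⊕1⊕0⊕0⊕0⊕0⊕1 = 0
s2 (pos 2,3,6,7,10,11,14,15): 1⊕0⊕1⊕0⊕1⊕0⊕1⊕1 = 1
s4 (pos 4,5,6,7,12,13,14,15): 1⊕1⊕1⊕0⊕0⊕0⊕1⊕1 = 1
s8 (pos 8,9,10,11,12,13,14,15): 1⊕0⊕1⊕0⊕0⊕0⊕1⊕1 = 0
Syndrome s8…s1 = 0110 → error at position 6.
Flip position 6: 010111010100011 → 010110010100011
Read data bits from positions 3,5,6,7,9,10,11,12,13,14,15: 01000100011

01000100011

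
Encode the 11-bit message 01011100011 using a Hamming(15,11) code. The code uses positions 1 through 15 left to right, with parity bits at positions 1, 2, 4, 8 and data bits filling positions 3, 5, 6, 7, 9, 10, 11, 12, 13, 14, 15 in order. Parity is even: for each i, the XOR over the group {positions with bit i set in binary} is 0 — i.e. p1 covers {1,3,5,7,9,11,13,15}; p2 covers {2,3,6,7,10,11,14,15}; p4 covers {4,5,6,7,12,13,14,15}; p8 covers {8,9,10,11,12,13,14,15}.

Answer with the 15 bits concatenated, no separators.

000010101100011

Place data at non-parity positions: p1 p2 0 p4 1 0 1 p8 1 1 0 0 0 1 1
p1 (pos 1,3,5,7,9,11,13,15): XOR of data positions = 0⊕1⊕1⊕1⊕0⊕0⊕1 = 0
p2 (pos 2,3,6,7,10,11,14,15): XOR of data positions = 0⊕0⊕1⊕1⊕0⊕1⊕1 = 0
p4 (pos 4,5,6,7,12,13,14,15): XOR of data positions = 1⊕0⊕1⊕0⊕0⊕1⊕1 = 0
p8 (pos 8,9,10,11,12,13,14,15): XOR of data positions = 1⊕1⊕0⊕0⊕0⊕1⊕1 = 0
Codeword: 000010101100011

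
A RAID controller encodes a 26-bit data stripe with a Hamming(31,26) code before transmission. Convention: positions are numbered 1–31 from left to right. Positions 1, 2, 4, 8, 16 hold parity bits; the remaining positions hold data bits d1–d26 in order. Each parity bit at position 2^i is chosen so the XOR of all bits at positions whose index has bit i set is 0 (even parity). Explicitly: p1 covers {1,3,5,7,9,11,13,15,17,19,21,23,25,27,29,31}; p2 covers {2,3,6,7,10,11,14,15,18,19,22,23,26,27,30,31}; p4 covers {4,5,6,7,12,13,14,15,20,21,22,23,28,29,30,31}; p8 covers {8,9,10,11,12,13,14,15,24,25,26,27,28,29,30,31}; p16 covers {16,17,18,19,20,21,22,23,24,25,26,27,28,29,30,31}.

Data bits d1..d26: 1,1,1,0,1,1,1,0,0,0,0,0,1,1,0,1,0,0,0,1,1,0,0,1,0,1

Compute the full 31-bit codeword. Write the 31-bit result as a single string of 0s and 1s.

1011110111100001011010001100101

Place data at non-parity positions: p1 p2 1 p4 1 1 0 p8 1 1 1 0 0 0 0 p16 0 1 1 0 1 0 0 0 1 1 0 0 1 0 1
p1 (pos 1,3,5,7,9,11,13,15,17,19,21,23,25,27,29,31): XOR of data positions = 1⊕1⊕0⊕1⊕1⊕0⊕0⊕0⊕1⊕1⊕0⊕1⊕0⊕1⊕1 = 1
p2 (pos 2,3,6,7,10,11,14,15,18,19,22,23,26,27,30,31): XOR of data positions = 1⊕1⊕0⊕1⊕1⊕0⊕0⊕1⊕1⊕0⊕0⊕1⊕0⊕0⊕1 = 0
p4 (pos 4,5,6,7,12,13,14,15,20,21,22,23,28,29,30,31): XOR of data positions = 1⊕1⊕0⊕0⊕0⊕0⊕0⊕0⊕1⊕0⊕0⊕0⊕1⊕0⊕1 = 1
p8 (pos 8,9,10,11,12,13,14,15,24,25,26,27,28,29,30,31): XOR of data positions = 1⊕1⊕1⊕0⊕0⊕0⊕0⊕0⊕1⊕1⊕0⊕0⊕1⊕0⊕1 = 1
p16 (pos 16,17,18,19,20,21,22,23,24,25,26,27,28,29,30,31): XOR of data positions = 0⊕1⊕1⊕0⊕1⊕0⊕0⊕0⊕1⊕1⊕0⊕0⊕1⊕0⊕1 = 1
Codeword: 1011110111100001011010001100101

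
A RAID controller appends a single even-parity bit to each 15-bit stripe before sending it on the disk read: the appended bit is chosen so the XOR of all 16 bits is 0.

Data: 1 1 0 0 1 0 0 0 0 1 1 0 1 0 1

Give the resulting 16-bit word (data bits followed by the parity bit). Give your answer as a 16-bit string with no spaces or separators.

XOR of the 15 data bits: 1⊕1⊕0⊕0⊕1⊕0⊕0⊕0⊕0⊕1⊕1⊕0⊕1⊕0⊕1 = 1
Parity bit = 1 (so all 16 bits XOR to 0).

1100100001101011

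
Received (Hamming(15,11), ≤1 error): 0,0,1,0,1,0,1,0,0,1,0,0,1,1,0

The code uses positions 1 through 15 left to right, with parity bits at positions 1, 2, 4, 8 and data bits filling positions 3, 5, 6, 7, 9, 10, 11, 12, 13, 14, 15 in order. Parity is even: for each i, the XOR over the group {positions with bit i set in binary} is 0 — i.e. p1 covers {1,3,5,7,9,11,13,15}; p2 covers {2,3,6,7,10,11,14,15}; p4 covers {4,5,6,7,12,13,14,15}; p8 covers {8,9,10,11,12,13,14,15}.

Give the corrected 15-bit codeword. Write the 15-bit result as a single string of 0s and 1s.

s1 (pos 1,3,5,7,9,11,13,15): 0⊕1⊕1⊕1⊕0⊕0⊕1⊕0 = 0
s2 (pos 2,3,6,7,10,11,14,15): 0⊕1⊕0⊕1⊕1⊕0⊕1⊕0 = 0
s4 (pos 4,5,6,7,12,13,14,15): 0⊕1⊕0⊕1⊕0⊕1⊕1⊕0 = 0
s8 (pos 8,9,10,11,12,13,14,15): 0⊕0⊕1⊕0⊕0⊕1⊕1⊕0 = 1
Syndrome s8…s1 = 1000 → error at position 8.
Flip position 8: 001010100100110 → 001010110100110

001010110100110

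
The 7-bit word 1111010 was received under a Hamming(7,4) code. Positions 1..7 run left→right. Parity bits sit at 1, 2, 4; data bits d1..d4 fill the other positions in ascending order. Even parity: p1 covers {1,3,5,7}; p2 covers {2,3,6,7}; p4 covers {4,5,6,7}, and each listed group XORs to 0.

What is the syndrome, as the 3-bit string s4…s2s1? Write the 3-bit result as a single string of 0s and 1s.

010

s1 (pos 1,3,5,7): 1⊕1⊕0⊕0 = 0
s2 (pos 2,3,6,7): 1⊕1⊕1⊕0 = 1
s4 (pos 4,5,6,7): 1⊕0⊕1⊕0 = 0
Syndrome s4…s1 = 010 → error at position 2.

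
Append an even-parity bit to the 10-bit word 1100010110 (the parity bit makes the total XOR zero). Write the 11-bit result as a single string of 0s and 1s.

XOR of the 10 data bits: 1⊕1⊕0⊕0⊕0⊕1⊕0⊕1⊕1⊕0 = 1
Parity bit = 1 (so all 11 bits XOR to 0).

11000101101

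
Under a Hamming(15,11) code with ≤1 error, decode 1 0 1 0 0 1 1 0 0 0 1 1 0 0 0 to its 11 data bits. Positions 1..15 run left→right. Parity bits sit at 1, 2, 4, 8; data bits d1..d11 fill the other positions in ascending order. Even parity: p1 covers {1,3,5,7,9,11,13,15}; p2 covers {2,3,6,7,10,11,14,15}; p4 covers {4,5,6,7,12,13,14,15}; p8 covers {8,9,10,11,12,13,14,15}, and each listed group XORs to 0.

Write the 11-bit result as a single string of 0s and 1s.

s1 (pos 1,3,5,7,9,11,13,15): 1⊕1⊕0⊕1⊕0⊕1⊕0⊕0 = 0
s2 (pos 2,3,6,7,10,11,14,15): 0⊕1⊕1⊕1⊕0⊕1⊕0⊕0 = 0
s4 (pos 4,5,6,7,12,13,14,15): 0⊕0⊕1⊕1⊕1⊕0⊕0⊕0 = 1
s8 (pos 8,9,10,11,12,13,14,15): 0⊕0⊕0⊕1⊕1⊕0⊕0⊕0 = 0
Syndrome s8…s1 = 0100 → error at position 4.
Flip position 4: 101001100011000 → 101101100011000
Read data bits from positions 3,5,6,7,9,10,11,12,13,14,15: 10110011000

10110011000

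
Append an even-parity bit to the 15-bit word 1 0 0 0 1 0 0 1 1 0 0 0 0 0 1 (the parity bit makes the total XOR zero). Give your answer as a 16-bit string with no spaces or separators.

XOR of the 15 data bits: 1⊕0⊕0⊕0⊕1⊕0⊕0⊕1⊕1⊕0⊕0⊕0⊕0⊕0⊕1 = 1
Parity bit = 1 (so all 16 bits XOR to 0).

1000100110000011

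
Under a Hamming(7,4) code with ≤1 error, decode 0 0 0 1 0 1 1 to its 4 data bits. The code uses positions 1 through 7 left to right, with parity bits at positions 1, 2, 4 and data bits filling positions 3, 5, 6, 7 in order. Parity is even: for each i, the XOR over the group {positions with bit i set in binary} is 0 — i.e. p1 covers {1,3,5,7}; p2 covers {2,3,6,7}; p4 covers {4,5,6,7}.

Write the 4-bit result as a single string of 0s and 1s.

s1 (pos 1,3,5,7): 0⊕0⊕0⊕1 = 1
s2 (pos 2,3,6,7): 0⊕0⊕1⊕1 = 0
s4 (pos 4,5,6,7): 1⊕0⊕1⊕1 = 1
Syndrome s4…s1 = 101 → error at position 5.
Flip position 5: 0001011 → 0001111
Read data bits from positions 3,5,6,7: 0111

0111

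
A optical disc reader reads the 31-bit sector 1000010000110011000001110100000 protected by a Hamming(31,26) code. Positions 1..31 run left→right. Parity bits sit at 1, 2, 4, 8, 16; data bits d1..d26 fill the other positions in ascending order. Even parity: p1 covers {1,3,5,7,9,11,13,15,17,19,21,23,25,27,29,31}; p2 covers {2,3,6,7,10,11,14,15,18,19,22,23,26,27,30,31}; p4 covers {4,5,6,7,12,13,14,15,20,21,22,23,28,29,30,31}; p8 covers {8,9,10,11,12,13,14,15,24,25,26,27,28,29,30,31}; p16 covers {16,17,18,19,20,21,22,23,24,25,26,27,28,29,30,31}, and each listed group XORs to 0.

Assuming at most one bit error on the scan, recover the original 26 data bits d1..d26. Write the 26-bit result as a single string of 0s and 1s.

00100011001000001110101000

s1 (pos 1,3,5,7,9,11,13,15,17,19,21,23,25,27,29,31): 1⊕0⊕0⊕0⊕0⊕1⊕0⊕1⊕0⊕0⊕0⊕1⊕0⊕0⊕0⊕0 = 0
s2 (pos 2,3,6,7,10,11,14,15,18,19,22,23,26,27,30,31): 0⊕0⊕1⊕0⊕0⊕1⊕0⊕1⊕0⊕0⊕1⊕1⊕1⊕0⊕0⊕0 = 0
s4 (pos 4,5,6,7,12,13,14,15,20,21,22,23,28,29,30,31): 0⊕0⊕1⊕0⊕1⊕0⊕0⊕1⊕0⊕0⊕1⊕1⊕0⊕0⊕0⊕0 = 1
s8 (pos 8,9,10,11,12,13,14,15,24,25,26,27,28,29,30,31): 0⊕0⊕0⊕1⊕1⊕0⊕0⊕1⊕1⊕0⊕1⊕0⊕0⊕0⊕0⊕0 = 1
s16 (pos 16,17,18,19,20,21,22,23,24,25,26,27,28,29,30,31): 1⊕0⊕0⊕0⊕0⊕0⊕1⊕1⊕1⊕0⊕1⊕0⊕0⊕0⊕0⊕0 = 1
Syndrome s16…s1 = 11100 → error at position 28.
Flip position 28: 1000010000110011000001110100000 → 1000010000110011000001110101000
Read data bits from positions 3,5,6,7,9,10,11,12,13,14,15,17,18,19,20,21,22,23,24,25,26,27,28,29,30,31: 00100011001000001110101000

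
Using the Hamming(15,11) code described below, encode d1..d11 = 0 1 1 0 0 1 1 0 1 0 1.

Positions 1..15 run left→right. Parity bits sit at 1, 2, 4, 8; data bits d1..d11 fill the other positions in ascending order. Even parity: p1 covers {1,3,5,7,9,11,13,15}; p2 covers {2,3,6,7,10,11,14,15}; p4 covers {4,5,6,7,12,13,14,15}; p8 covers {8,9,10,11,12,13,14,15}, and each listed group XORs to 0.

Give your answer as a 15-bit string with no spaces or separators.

Place data at non-parity positions: p1 p2 0 p4 1 1 0 p8 0 1 1 0 1 0 1
p1 (pos 1,3,5,7,9,11,13,15): XOR of data positions = 0⊕1⊕0⊕0⊕1⊕1⊕1 = 0
p2 (pos 2,3,6,7,10,11,14,15): XOR of data positions = 0⊕1⊕0⊕1⊕1⊕0⊕1 = 0
p4 (pos 4,5,6,7,12,13,14,15): XOR of data positions = 1⊕1⊕0⊕0⊕1⊕0⊕1 = 0
p8 (pos 8,9,10,11,12,13,14,15): XOR of data positions = 0⊕1⊕1⊕0⊕1⊕0⊕1 = 0
Codeword: 000011000110101

000011000110101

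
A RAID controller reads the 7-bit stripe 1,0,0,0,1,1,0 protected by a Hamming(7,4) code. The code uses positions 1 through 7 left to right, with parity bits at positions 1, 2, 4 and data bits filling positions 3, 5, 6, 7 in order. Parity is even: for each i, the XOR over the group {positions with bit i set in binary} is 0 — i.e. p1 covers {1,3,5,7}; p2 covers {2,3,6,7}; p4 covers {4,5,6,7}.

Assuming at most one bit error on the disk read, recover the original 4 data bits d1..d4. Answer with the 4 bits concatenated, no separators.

s1 (pos 1,3,5,7): 1⊕0⊕1⊕0 = 0
s2 (pos 2,3,6,7): 0⊕0⊕1⊕0 = 1
s4 (pos 4,5,6,7): 0⊕1⊕1⊕0 = 0
Syndrome s4…s1 = 010 → error at position 2.
Flip position 2: 1000110 → 1100110
Read data bits from positions 3,5,6,7: 0110

0110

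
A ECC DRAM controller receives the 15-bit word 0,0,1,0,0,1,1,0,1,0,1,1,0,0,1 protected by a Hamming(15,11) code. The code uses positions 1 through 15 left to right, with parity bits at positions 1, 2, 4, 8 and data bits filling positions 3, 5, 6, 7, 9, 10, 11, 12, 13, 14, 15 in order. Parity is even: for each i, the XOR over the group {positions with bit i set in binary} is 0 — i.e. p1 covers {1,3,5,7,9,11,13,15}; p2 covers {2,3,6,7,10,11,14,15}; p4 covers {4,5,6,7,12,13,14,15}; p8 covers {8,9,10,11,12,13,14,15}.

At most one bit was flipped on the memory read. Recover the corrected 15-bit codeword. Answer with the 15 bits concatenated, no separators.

000001101011001

s1 (pos 1,3,5,7,9,11,13,15): 0⊕1⊕0⊕1⊕1⊕1⊕0⊕1 = 1
s2 (pos 2,3,6,7,10,11,14,15): 0⊕1⊕1⊕1⊕0⊕1⊕0⊕1 = 1
s4 (pos 4,5,6,7,12,13,14,15): 0⊕0⊕1⊕1⊕1⊕0⊕0⊕1 = 0
s8 (pos 8,9,10,11,12,13,14,15): 0⊕1⊕0⊕1⊕1⊕0⊕0⊕1 = 0
Syndrome s8…s1 = 0011 → error at position 3.
Flip position 3: 001001101011001 → 000001101011001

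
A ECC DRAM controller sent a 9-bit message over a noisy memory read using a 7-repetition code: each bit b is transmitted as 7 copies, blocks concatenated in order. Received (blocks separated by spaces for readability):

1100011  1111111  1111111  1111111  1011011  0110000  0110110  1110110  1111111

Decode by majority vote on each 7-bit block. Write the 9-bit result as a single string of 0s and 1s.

111110111

Block 1 (1100011): 4 ones → 1
Block 2 (1111111): 7 ones → 1
Block 3 (1111111): 7 ones → 1
Block 4 (1111111): 7 ones → 1
Block 5 (1011011): 5 ones → 1
Block 6 (0110000): 2 ones → 0
Block 7 (0110110): 4 ones → 1
Block 8 (1110110): 5 ones → 1
Block 9 (1111111): 7 ones → 1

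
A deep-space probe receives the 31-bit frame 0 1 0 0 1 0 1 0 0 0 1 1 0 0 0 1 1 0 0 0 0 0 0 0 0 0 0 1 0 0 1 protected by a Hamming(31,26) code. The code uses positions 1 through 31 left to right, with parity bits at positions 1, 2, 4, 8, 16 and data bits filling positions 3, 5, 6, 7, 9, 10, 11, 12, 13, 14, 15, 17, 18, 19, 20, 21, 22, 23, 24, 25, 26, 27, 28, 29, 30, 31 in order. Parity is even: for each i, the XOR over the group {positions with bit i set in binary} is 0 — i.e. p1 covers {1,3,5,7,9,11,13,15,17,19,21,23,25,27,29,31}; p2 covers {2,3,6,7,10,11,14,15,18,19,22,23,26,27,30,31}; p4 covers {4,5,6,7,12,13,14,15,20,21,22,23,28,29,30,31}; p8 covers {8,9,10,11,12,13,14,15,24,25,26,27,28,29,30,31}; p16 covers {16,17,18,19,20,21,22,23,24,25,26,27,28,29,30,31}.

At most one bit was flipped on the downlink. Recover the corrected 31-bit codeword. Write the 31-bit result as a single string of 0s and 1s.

s1 (pos 1,3,5,7,9,11,13,15,17,19,21,23,25,27,29,31): 0⊕0⊕1⊕1⊕0⊕1⊕0⊕0⊕1⊕0⊕0⊕0⊕0⊕0⊕0⊕1 = 1
s2 (pos 2,3,6,7,10,11,14,15,18,19,22,23,26,27,30,31): 1⊕0⊕0⊕1⊕0⊕1⊕0⊕0⊕0⊕0⊕0⊕0⊕0⊕0⊕0⊕1 = 0
s4 (pos 4,5,6,7,12,13,14,15,20,21,22,23,28,29,30,31): 0⊕1⊕0⊕1⊕1⊕0⊕0⊕0⊕0⊕0⊕0⊕0⊕1⊕0⊕0⊕1 = 1
s8 (pos 8,9,10,11,12,13,14,15,24,25,26,27,28,29,30,31): 0⊕0⊕0⊕1⊕1⊕0⊕0⊕0⊕0⊕0⊕0⊕0⊕1⊕0⊕0⊕1 = 0
s16 (pos 16,17,18,19,20,21,22,23,24,25,26,27,28,29,30,31): 1⊕1⊕0⊕0⊕0⊕0⊕0⊕0⊕0⊕0⊕0⊕0⊕1⊕0⊕0⊕1 = 0
Syndrome s16…s1 = 00101 → error at position 5.
Flip position 5: 0100101000110001100000000001001 → 0100001000110001100000000001001

0100001000110001100000000001001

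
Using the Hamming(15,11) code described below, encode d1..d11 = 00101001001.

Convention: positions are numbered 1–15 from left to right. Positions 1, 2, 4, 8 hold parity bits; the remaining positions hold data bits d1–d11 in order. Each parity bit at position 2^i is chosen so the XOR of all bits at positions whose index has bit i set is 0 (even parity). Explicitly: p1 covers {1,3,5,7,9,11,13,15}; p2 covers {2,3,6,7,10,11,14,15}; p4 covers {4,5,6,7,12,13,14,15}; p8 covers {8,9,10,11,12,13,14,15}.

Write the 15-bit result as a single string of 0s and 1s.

Place data at non-parity positions: p1 p2 0 p4 0 1 0 p8 1 0 0 1 0 0 1
p1 (pos 1,3,5,7,9,11,13,15): XOR of data positions = 0⊕0⊕0⊕1⊕0⊕0⊕1 = 0
p2 (pos 2,3,6,7,10,11,14,15): XOR of data positions = 0⊕1⊕0⊕0⊕0⊕0⊕1 = 0
p4 (pos 4,5,6,7,12,13,14,15): XOR of data positions = 0⊕1⊕0⊕1⊕0⊕0⊕1 = 1
p8 (pos 8,9,10,11,12,13,14,15): XOR of data positions = 1⊕0⊕0⊕1⊕0⊕0⊕1 = 1
Codeword: 000101011001001

000101011001001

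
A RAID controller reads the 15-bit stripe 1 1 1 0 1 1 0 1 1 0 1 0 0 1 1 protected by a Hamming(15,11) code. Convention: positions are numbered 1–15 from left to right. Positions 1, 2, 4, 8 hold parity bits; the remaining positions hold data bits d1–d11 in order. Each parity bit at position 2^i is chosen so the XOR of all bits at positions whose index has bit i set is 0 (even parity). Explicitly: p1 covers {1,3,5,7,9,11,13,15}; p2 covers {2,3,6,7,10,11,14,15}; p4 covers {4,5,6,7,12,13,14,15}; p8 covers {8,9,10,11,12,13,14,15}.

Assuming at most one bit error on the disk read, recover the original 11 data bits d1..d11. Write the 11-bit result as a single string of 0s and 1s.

11101010011

s1 (pos 1,3,5,7,9,11,13,15): 1⊕1⊕1⊕0⊕1⊕1⊕0⊕1 = 0
s2 (pos 2,3,6,7,10,11,14,15): 1⊕1⊕1⊕0⊕0⊕1⊕1⊕1 = 0
s4 (pos 4,5,6,7,12,13,14,15): 0⊕1⊕1⊕0⊕0⊕0⊕1⊕1 = 0
s8 (pos 8,9,10,11,12,13,14,15): 1⊕1⊕0⊕1⊕0⊕0⊕1⊕1 = 1
Syndrome s8…s1 = 1000 → error at position 8.
Flip position 8: 111011011010011 → 111011001010011
Read data bits from positions 3,5,6,7,9,10,11,12,13,14,15: 11101010011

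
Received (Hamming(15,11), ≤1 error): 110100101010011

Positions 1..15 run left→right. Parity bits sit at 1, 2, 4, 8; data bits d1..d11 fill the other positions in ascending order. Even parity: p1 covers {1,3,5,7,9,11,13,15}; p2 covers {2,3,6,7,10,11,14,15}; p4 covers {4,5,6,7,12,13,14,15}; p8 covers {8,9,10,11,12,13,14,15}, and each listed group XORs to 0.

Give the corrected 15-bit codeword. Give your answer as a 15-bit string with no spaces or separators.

111100101010011

s1 (pos 1,3,5,7,9,11,13,15): 1⊕0⊕0⊕1⊕1⊕1⊕0⊕1 = 1
s2 (pos 2,3,6,7,10,11,14,15): 1⊕0⊕0⊕1⊕0⊕1⊕1⊕1 = 1
s4 (pos 4,5,6,7,12,13,14,15): 1⊕0⊕0⊕1⊕0⊕0⊕1⊕1 = 0
s8 (pos 8,9,10,11,12,13,14,15): 0⊕1⊕0⊕1⊕0⊕0⊕1⊕1 = 0
Syndrome s8…s1 = 0011 → error at position 3.
Flip position 3: 110100101010011 → 111100101010011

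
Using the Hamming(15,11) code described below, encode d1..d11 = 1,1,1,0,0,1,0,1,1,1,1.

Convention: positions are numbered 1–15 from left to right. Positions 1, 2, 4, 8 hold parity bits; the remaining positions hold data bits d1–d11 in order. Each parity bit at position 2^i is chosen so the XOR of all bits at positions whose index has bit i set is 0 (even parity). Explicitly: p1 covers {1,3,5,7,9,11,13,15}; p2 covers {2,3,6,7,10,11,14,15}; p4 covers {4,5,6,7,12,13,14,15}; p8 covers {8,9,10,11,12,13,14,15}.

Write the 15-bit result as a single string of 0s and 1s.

Place data at non-parity positions: p1 p2 1 p4 1 1 0 p8 0 1 0 1 1 1 1
p1 (pos 1,3,5,7,9,11,13,15): XOR of data positions = 1⊕1⊕0⊕0⊕0⊕1⊕1 = 0
p2 (pos 2,3,6,7,10,11,14,15): XOR of data positions = 1⊕1⊕0⊕1⊕0⊕1⊕1 = 1
p4 (pos 4,5,6,7,12,13,14,15): XOR of data positions = 1⊕1⊕0⊕1⊕1⊕1⊕1 = 0
p8 (pos 8,9,10,11,12,13,14,15): XOR of data positions = 0⊕1⊕0⊕1⊕1⊕1⊕1 = 1
Codeword: 011011010101111

011011010101111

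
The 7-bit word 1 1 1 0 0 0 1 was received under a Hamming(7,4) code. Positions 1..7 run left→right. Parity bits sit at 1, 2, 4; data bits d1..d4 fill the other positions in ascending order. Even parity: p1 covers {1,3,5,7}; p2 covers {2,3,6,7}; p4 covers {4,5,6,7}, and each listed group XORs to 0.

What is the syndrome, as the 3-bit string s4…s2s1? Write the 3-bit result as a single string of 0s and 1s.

111

s1 (pos 1,3,5,7): 1⊕1⊕0⊕1 = 1
s2 (pos 2,3,6,7): 1⊕1⊕0⊕1 = 1
s4 (pos 4,5,6,7): 0⊕0⊕0⊕1 = 1
Syndrome s4…s1 = 111 → error at position 7.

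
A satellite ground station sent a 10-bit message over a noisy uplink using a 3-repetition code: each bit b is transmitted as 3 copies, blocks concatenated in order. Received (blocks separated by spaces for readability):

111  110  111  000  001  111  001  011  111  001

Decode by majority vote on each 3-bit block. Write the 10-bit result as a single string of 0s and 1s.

Block 1 (111): 3 ones → 1
Block 2 (110): 2 ones → 1
Block 3 (111): 3 ones → 1
Block 4 (000): 0 ones → 0
Block 5 (001): 1 one → 0
Block 6 (111): 3 ones → 1
Block 7 (001): 1 one → 0
Block 8 (011): 2 ones → 1
Block 9 (111): 3 ones → 1
Block 10 (001): 1 one → 0

1110010110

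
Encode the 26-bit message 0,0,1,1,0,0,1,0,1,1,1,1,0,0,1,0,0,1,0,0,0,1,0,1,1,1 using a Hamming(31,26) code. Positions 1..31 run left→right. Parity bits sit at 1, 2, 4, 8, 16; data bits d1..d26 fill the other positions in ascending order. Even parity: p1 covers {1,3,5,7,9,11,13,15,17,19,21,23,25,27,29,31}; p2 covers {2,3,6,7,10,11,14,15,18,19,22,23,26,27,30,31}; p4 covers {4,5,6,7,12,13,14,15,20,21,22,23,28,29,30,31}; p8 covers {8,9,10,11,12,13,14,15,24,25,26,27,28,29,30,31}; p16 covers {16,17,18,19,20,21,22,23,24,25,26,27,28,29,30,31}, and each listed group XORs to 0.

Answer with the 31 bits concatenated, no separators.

1100011000101111100100100010111

Place data at non-parity positions: p1 p2 0 p4 0 1 1 p8 0 0 1 0 1 1 1 p16 1 0 0 1 0 0 1 0 0 0 1 0 1 1 1
p1 (pos 1,3,5,7,9,11,13,15,17,19,21,23,25,27,29,31): XOR of data positions = 0⊕0⊕1⊕0⊕1⊕1⊕1⊕1⊕0⊕0⊕1⊕0⊕1⊕1⊕1 = 1
p2 (pos 2,3,6,7,10,11,14,15,18,19,22,23,26,27,30,31): XOR of data positions = 0⊕1⊕1⊕0⊕1⊕1⊕1⊕0⊕0⊕0⊕1⊕0⊕1⊕1⊕1 = 1
p4 (pos 4,5,6,7,12,13,14,15,20,21,22,23,28,29,30,31): XOR of data positions = 0⊕1⊕1⊕0⊕1⊕1⊕1⊕1⊕0⊕0⊕1⊕0⊕1⊕1⊕1 = 0
p8 (pos 8,9,10,11,12,13,14,15,24,25,26,27,28,29,30,31): XOR of data positions = 0⊕0⊕1⊕0⊕1⊕1⊕1⊕0⊕0⊕0⊕1⊕0⊕1⊕1⊕1 = 0
p16 (pos 16,17,18,19,20,21,22,23,24,25,26,27,28,29,30,31): XOR of data positions = 1⊕0⊕0⊕1⊕0⊕0⊕1⊕0⊕0⊕0⊕1⊕0⊕1⊕1⊕1 = 1
Codeword: 1100011000101111100100100010111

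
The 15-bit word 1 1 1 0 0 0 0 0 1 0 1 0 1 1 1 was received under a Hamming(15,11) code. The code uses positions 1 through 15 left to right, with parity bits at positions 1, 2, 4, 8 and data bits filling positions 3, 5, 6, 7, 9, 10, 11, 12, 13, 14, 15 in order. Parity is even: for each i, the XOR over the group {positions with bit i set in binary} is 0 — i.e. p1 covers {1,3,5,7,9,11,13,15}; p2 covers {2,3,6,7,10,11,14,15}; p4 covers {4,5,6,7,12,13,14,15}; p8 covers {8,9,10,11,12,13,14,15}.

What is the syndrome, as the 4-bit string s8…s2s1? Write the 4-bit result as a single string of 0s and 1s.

1110

s1 (pos 1,3,5,7,9,11,13,15): 1⊕1⊕0⊕0⊕1⊕1⊕1⊕1 = 0
s2 (pos 2,3,6,7,10,11,14,15): 1⊕1⊕0⊕0⊕0⊕1⊕1⊕1 = 1
s4 (pos 4,5,6,7,12,13,14,15): 0⊕0⊕0⊕0⊕0⊕1⊕1⊕1 = 1
s8 (pos 8,9,10,11,12,13,14,15): 0⊕1⊕0⊕1⊕0⊕1⊕1⊕1 = 1
Syndrome s8…s1 = 1110 → error at position 14.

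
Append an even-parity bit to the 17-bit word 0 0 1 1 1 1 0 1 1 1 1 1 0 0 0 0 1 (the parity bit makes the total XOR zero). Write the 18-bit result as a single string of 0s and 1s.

001111011111000010

XOR of the 17 data bits: 0⊕0⊕1⊕1⊕1⊕1⊕0⊕1⊕1⊕1⊕1⊕1⊕0⊕0⊕0⊕0⊕1 = 0
Parity bit = 0 (so all 18 bits XOR to 0).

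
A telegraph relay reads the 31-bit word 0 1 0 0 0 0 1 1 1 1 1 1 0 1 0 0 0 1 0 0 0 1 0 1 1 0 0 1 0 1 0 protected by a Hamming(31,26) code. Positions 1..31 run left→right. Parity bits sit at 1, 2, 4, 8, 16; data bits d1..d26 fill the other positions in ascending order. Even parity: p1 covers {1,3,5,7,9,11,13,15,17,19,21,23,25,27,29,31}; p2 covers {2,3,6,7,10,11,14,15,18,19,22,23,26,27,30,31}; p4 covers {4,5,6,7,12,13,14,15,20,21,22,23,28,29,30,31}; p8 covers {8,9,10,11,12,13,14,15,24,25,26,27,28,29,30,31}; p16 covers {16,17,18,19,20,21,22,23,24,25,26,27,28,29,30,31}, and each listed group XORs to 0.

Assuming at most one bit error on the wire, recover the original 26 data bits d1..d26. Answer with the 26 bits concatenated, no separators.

s1 (pos 1,3,5,7,9,11,13,15,17,19,21,23,25,27,29,31): 0⊕0⊕0⊕1⊕1⊕1⊕0⊕0⊕0⊕0⊕0⊕0⊕1⊕0⊕0⊕0 = 0
s2 (pos 2,3,6,7,10,11,14,15,18,19,22,23,26,27,30,31): 1⊕0⊕0⊕1⊕1⊕1⊕1⊕0⊕1⊕0⊕1⊕0⊕0⊕0⊕1⊕0 = 0
s4 (pos 4,5,6,7,12,13,14,15,20,21,22,23,28,29,30,31): 0⊕0⊕0⊕1⊕1⊕0⊕1⊕0⊕0⊕0⊕1⊕0⊕1⊕0⊕1⊕0 = 0
s8 (pos 8,9,10,11,12,13,14,15,24,25,26,27,28,29,30,31): 1⊕1⊕1⊕1⊕1⊕0⊕1⊕0⊕1⊕1⊕0⊕0⊕1⊕0⊕1⊕0 = 0
s16 (pos 16,17,18,19,20,21,22,23,24,25,26,27,28,29,30,31): 0⊕0⊕1⊕0⊕0⊕0⊕1⊕0⊕1⊕1⊕0⊕0⊕1⊕0⊕1⊕0 = 0
Syndrome s16…s1 = 00000 → no error.
Read data bits from positions 3,5,6,7,9,10,11,12,13,14,15,17,18,19,20,21,22,23,24,25,26,27,28,29,30,31: 00011111010010001011001010

00011111010010001011001010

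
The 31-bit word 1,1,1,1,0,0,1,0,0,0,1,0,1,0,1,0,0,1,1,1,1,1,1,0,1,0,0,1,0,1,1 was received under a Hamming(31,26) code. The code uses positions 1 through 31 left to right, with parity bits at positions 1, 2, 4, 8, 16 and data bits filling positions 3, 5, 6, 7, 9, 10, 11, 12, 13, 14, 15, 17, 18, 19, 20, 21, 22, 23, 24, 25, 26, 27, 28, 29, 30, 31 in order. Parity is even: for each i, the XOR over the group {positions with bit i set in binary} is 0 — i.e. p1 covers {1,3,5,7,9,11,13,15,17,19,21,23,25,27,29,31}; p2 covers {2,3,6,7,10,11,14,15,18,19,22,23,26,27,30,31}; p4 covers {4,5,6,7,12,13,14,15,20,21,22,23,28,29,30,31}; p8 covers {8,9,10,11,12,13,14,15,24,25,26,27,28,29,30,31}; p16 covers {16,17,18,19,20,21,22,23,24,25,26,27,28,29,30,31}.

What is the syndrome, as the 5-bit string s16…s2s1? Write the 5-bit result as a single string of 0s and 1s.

s1 (pos 1,3,5,7,9,11,13,15,17,19,21,23,25,27,29,31): 1⊕1⊕0⊕1⊕0⊕1⊕1⊕1⊕0⊕1⊕1⊕1⊕1⊕0⊕0⊕1 = 1
s2 (pos 2,3,6,7,10,11,14,15,18,19,22,23,26,27,30,31): 1⊕1⊕0⊕1⊕0⊕1⊕0⊕1⊕1⊕1⊕1⊕1⊕0⊕0⊕1⊕1 = 1
s4 (pos 4,5,6,7,12,13,14,15,20,21,22,23,28,29,30,31): 1⊕0⊕0⊕1⊕0⊕1⊕0⊕1⊕1⊕1⊕1⊕1⊕1⊕0⊕1⊕1 = 1
s8 (pos 8,9,10,11,12,13,14,15,24,25,26,27,28,29,30,31): 0⊕0⊕0⊕1⊕0⊕1⊕0⊕1⊕0⊕1⊕0⊕0⊕1⊕0⊕1⊕1 = 1
s16 (pos 16,17,18,19,20,21,22,23,24,25,26,27,28,29,30,31): 0⊕0⊕1⊕1⊕1⊕1⊕1⊕1⊕0⊕1⊕0⊕0⊕1⊕0⊕1⊕1 = 0
Syndrome s16…s1 = 01111 → error at position 15.

01111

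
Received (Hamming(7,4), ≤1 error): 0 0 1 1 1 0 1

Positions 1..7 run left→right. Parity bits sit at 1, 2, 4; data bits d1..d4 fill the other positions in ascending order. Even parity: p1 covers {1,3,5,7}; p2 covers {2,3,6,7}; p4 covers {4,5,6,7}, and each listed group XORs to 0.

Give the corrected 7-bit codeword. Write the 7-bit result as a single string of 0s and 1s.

0011001

s1 (pos 1,3,5,7): 0⊕1⊕1⊕1 = 1
s2 (pos 2,3,6,7): 0⊕1⊕0⊕1 = 0
s4 (pos 4,5,6,7): 1⊕1⊕0⊕1 = 1
Syndrome s4…s1 = 101 → error at position 5.
Flip position 5: 0011101 → 0011001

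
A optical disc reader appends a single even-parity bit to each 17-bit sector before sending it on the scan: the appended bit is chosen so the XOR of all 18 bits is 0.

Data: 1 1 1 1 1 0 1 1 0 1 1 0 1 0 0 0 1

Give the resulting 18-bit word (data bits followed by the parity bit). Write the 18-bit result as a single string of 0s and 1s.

XOR of the 17 data bits: 1⊕1⊕1⊕1⊕1⊕0⊕1⊕1⊕0⊕1⊕1⊕0⊕1⊕0⊕0⊕0⊕1 = 1
Parity bit = 1 (so all 18 bits XOR to 0).

111110110110100011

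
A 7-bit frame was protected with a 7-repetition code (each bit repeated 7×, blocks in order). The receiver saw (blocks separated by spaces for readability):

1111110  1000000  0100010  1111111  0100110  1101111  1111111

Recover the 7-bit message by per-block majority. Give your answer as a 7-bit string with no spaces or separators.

Block 1 (1111110): 6 ones → 1
Block 2 (1000000): 1 one → 0
Block 3 (0100010): 2 ones → 0
Block 4 (1111111): 7 ones → 1
Block 5 (0100110): 3 ones → 0
Block 6 (1101111): 6 ones → 1
Block 7 (1111111): 7 ones → 1

1001011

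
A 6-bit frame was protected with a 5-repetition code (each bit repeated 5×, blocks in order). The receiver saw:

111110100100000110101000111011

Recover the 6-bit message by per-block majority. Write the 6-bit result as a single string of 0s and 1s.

Block 1 (11111): 5 ones → 1
Block 2 (01001): 2 ones → 0
Block 3 (00000): 0 ones → 0
Block 4 (11010): 3 ones → 1
Block 5 (10001): 2 ones → 0
Block 6 (11011): 4 ones → 1

100101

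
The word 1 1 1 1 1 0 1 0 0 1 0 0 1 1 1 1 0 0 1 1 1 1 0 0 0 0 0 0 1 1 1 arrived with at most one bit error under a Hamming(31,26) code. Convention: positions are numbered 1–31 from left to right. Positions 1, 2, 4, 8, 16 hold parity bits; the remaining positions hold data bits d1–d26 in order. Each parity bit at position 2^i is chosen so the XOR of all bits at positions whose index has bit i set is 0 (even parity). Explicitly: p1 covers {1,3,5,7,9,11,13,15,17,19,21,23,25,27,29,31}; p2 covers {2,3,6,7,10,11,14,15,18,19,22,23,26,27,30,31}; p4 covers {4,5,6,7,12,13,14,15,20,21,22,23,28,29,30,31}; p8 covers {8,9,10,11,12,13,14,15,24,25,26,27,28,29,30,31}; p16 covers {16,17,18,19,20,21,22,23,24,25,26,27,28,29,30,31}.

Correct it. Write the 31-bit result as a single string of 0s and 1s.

s1 (pos 1,3,5,7,9,11,13,15,17,19,21,23,25,27,29,31): 1⊕1⊕1⊕1⊕0⊕0⊕1⊕1⊕0⊕1⊕1⊕0⊕0⊕0⊕1⊕1 = 0
s2 (pos 2,3,6,7,10,11,14,15,18,19,22,23,26,27,30,31): 1⊕1⊕0⊕1⊕1⊕0⊕1⊕1⊕0⊕1⊕1⊕0⊕0⊕0⊕1⊕1 = 0
s4 (pos 4,5,6,7,12,13,14,15,20,21,22,23,28,29,30,31): 1⊕1⊕0⊕1⊕0⊕1⊕1⊕1⊕1⊕1⊕1⊕0⊕0⊕1⊕1⊕1 = 0
s8 (pos 8,9,10,11,12,13,14,15,24,25,26,27,28,29,30,31): 0⊕0⊕1⊕0⊕0⊕1⊕1⊕1⊕0⊕0⊕0⊕0⊕0⊕1⊕1⊕1 = 1
s16 (pos 16,17,18,19,20,21,22,23,24,25,26,27,28,29,30,31): 1⊕0⊕0⊕1⊕1⊕1⊕1⊕0⊕0⊕0⊕0⊕0⊕0⊕1⊕1⊕1 = 0
Syndrome s16…s1 = 01000 → error at position 8.
Flip position 8: 1111101001001111001111000000111 → 1111101101001111001111000000111

1111101101001111001111000000111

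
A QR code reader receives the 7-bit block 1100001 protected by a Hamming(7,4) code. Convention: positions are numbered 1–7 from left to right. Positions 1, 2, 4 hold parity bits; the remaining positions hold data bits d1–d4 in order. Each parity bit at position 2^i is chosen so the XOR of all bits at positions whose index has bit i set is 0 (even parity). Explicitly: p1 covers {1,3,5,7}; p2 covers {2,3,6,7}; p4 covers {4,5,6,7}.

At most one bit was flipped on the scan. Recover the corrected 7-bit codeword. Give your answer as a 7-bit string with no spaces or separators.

s1 (pos 1,3,5,7): 1⊕0⊕0⊕1 = 0
s2 (pos 2,3,6,7): 1⊕0⊕0⊕1 = 0
s4 (pos 4,5,6,7): 0⊕0⊕0⊕1 = 1
Syndrome s4…s1 = 100 → error at position 4.
Flip position 4: 1100001 → 1101001

1101001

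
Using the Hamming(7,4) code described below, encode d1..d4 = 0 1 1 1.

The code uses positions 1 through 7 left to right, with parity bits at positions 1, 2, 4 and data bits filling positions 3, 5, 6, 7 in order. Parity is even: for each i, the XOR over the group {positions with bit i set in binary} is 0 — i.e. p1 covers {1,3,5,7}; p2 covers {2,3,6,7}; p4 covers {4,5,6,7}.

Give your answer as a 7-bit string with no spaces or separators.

0001111

Place data at non-parity positions: p1 p2 0 p4 1 1 1
p1 (pos 1,3,5,7): XOR of data positions = 0⊕1⊕1 = 0
p2 (pos 2,3,6,7): XOR of data positions = 0⊕1⊕1 = 0
p4 (pos 4,5,6,7): XOR of data positions = 1⊕1⊕1 = 1
Codeword: 0001111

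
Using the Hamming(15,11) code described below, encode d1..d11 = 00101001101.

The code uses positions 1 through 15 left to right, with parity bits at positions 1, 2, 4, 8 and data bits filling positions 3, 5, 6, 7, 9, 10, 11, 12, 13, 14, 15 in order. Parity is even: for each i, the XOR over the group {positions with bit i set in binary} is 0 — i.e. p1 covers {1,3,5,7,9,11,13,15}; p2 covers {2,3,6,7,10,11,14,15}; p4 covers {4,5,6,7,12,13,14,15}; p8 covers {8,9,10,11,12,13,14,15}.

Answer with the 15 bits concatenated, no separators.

Place data at non-parity positions: p1 p2 0 p4 0 1 0 p8 1 0 0 1 1 0 1
p1 (pos 1,3,5,7,9,11,13,15): XOR of data positions = 0⊕0⊕0⊕1⊕0⊕1⊕1 = 1
p2 (pos 2,3,6,7,10,11,14,15): XOR of data positions = 0⊕1⊕0⊕0⊕0⊕0⊕1 = 0
p4 (pos 4,5,6,7,12,13,14,15): XOR of data positions = 0⊕1⊕0⊕1⊕1⊕0⊕1 = 0
p8 (pos 8,9,10,11,12,13,14,15): XOR of data positions = 1⊕0⊕0⊕1⊕1⊕0⊕1 = 0
Codeword: 100001001001101

100001001001101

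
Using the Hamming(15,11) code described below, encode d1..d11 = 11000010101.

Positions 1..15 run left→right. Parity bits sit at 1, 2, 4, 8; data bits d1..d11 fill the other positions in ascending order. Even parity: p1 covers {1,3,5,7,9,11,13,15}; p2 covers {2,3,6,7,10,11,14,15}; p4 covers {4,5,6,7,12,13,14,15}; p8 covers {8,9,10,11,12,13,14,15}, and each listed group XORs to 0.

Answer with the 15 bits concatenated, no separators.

Place data at non-parity positions: p1 p2 1 p4 1 0 0 p8 0 0 1 0 1 0 1
p1 (pos 1,3,5,7,9,11,13,15): XOR of data positions = 1⊕1⊕0⊕0⊕1⊕1⊕1 = 1
p2 (pos 2,3,6,7,10,11,14,15): XOR of data positions = 1⊕0⊕0⊕0⊕1⊕0⊕1 = 1
p4 (pos 4,5,6,7,12,13,14,15): XOR of data positions = 1⊕0⊕0⊕0⊕1⊕0⊕1 = 1
p8 (pos 8,9,10,11,12,13,14,15): XOR of data positions = 0⊕0⊕1⊕0⊕1⊕0⊕1 = 1
Codeword: 111110010010101

111110010010101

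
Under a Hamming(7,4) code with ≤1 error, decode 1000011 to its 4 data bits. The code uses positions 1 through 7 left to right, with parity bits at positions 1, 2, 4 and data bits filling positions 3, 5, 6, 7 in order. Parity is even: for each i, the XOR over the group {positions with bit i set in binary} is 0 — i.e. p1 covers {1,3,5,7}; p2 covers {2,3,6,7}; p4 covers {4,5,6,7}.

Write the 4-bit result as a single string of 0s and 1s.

s1 (pos 1,3,5,7): 1⊕0⊕0⊕1 = 0
s2 (pos 2,3,6,7): 0⊕0⊕1⊕1 = 0
s4 (pos 4,5,6,7): 0⊕0⊕1⊕1 = 0
Syndrome s4…s1 = 000 → no error.
Read data bits from positions 3,5,6,7: 0011

0011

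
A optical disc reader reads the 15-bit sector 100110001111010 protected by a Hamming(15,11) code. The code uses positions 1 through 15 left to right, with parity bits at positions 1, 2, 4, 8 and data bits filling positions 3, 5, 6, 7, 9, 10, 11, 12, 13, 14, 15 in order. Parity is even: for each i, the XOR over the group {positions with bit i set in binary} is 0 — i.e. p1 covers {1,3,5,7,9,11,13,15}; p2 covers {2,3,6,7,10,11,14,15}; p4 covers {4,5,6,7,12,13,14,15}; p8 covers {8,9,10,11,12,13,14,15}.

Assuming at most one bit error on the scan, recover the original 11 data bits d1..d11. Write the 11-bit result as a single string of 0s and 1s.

s1 (pos 1,3,5,7,9,11,13,15): 1⊕0⊕1⊕0⊕1⊕1⊕0⊕0 = 0
s2 (pos 2,3,6,7,10,11,14,15): 0⊕0⊕0⊕0⊕1⊕1⊕1⊕0 = 1
s4 (pos 4,5,6,7,12,13,14,15): 1⊕1⊕0⊕0⊕1⊕0⊕1⊕0 = 0
s8 (pos 8,9,10,11,12,13,14,15): 0⊕1⊕1⊕1⊕1⊕0⊕1⊕0 = 1
Syndrome s8…s1 = 1010 → error at position 10.
Flip position 10: 100110001111010 → 100110001011010
Read data bits from positions 3,5,6,7,9,10,11,12,13,14,15: 01001011010

01001011010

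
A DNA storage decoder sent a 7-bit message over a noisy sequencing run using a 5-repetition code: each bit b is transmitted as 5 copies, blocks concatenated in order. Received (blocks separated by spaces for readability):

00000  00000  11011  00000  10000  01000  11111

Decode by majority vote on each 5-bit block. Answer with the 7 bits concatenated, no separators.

0010001

Block 1 (00000): 0 ones → 0
Block 2 (00000): 0 ones → 0
Block 3 (11011): 4 ones → 1
Block 4 (00000): 0 ones → 0
Block 5 (10000): 1 one → 0
Block 6 (01000): 1 one → 0
Block 7 (11111): 5 ones → 1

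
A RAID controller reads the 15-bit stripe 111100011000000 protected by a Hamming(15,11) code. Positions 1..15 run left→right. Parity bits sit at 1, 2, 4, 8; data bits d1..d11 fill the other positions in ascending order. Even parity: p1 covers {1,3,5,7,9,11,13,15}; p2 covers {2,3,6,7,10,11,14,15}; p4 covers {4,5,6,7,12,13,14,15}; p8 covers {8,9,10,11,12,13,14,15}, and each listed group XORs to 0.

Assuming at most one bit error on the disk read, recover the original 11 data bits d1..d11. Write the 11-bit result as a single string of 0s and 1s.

11001000000

s1 (pos 1,3,5,7,9,11,13,15): 1⊕1⊕0⊕0⊕1⊕0⊕0⊕0 = 1
s2 (pos 2,3,6,7,10,11,14,15): 1⊕1⊕0⊕0⊕0⊕0⊕0⊕0 = 0
s4 (pos 4,5,6,7,12,13,14,15): 1⊕0⊕0⊕0⊕0⊕0⊕0⊕0 = 1
s8 (pos 8,9,10,11,12,13,14,15): 1⊕1⊕0⊕0⊕0⊕0⊕0⊕0 = 0
Syndrome s8…s1 = 0101 → error at position 5.
Flip position 5: 111100011000000 → 111110011000000
Read data bits from positions 3,5,6,7,9,10,11,12,13,14,15: 11001000000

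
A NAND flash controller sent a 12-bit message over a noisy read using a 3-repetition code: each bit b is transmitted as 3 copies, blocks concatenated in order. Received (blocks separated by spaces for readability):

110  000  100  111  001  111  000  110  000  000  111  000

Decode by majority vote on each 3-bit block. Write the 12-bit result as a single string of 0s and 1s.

Block 1 (110): 2 ones → 1
Block 2 (000): 0 ones → 0
Block 3 (100): 1 one → 0
Block 4 (111): 3 ones → 1
Block 5 (001): 1 one → 0
Block 6 (111): 3 ones → 1
Block 7 (000): 0 ones → 0
Block 8 (110): 2 ones → 1
Block 9 (000): 0 ones → 0
Block 10 (000): 0 ones → 0
Block 11 (111): 3 ones → 1
Block 12 (000): 0 ones → 0

100101010010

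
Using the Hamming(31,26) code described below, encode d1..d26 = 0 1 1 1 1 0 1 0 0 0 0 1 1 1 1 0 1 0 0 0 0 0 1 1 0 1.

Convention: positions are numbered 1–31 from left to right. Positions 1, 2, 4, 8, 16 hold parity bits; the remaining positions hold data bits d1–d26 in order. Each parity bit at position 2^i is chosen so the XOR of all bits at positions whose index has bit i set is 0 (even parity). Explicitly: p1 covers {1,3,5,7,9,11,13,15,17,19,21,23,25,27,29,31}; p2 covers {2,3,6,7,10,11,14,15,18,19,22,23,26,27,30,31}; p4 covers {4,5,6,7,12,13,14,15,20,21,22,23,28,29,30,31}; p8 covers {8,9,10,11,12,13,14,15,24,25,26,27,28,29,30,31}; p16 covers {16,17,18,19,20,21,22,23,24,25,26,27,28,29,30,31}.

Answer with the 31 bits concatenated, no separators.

Place data at non-parity positions: p1 p2 0 p4 1 1 1 p8 1 0 1 0 0 0 0 p16 1 1 1 1 0 1 0 0 0 0 0 1 1 0 1
p1 (pos 1,3,5,7,9,11,13,15,17,19,21,23,25,27,29,31): XOR of data positions = 0⊕1⊕1⊕1⊕1⊕0⊕0⊕1⊕1⊕0⊕0⊕0⊕0⊕1⊕1 = 0
p2 (pos 2,3,6,7,10,11,14,15,18,19,22,23,26,27,30,31): XOR of data positions = 0⊕1⊕1⊕0⊕1⊕0⊕0⊕1⊕1⊕1⊕0⊕0⊕0⊕0⊕1 = 1
p4 (pos 4,5,6,7,12,13,14,15,20,21,22,23,28,29,30,31): XOR of data positions = 1⊕1⊕1⊕0⊕0⊕0⊕0⊕1⊕0⊕1⊕0⊕1⊕1⊕0⊕1 = 0
p8 (pos 8,9,10,11,12,13,14,15,24,25,26,27,28,29,30,31): XOR of data positions = 1⊕0⊕1⊕0⊕0⊕0⊕0⊕0⊕0⊕0⊕0⊕1⊕1⊕0⊕1 = 1
p16 (pos 16,17,18,19,20,21,22,23,24,25,26,27,28,29,30,31): XOR of data positions = 1⊕1⊕1⊕1⊕0⊕1⊕0⊕0⊕0⊕0⊕0⊕1⊕1⊕0⊕1 = 0
Codeword: 0100111110100000111101000001101

0100111110100000111101000001101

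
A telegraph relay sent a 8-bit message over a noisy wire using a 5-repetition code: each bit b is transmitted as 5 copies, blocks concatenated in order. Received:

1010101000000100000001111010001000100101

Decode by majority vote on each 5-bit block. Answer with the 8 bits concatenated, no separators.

Block 1 (10101): 3 ones → 1
Block 2 (01000): 1 one → 0
Block 3 (00010): 1 one → 0
Block 4 (00000): 0 ones → 0
Block 5 (01111): 4 ones → 1
Block 6 (01000): 1 one → 0
Block 7 (10001): 2 ones → 0
Block 8 (00101): 2 ones → 0

10001000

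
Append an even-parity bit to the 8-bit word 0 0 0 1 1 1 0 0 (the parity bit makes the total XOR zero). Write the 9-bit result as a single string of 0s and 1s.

XOR of the 8 data bits: 0⊕0⊕0⊕1⊕1⊕1⊕0⊕0 = 1
Parity bit = 1 (so all 9 bits XOR to 0).

000111001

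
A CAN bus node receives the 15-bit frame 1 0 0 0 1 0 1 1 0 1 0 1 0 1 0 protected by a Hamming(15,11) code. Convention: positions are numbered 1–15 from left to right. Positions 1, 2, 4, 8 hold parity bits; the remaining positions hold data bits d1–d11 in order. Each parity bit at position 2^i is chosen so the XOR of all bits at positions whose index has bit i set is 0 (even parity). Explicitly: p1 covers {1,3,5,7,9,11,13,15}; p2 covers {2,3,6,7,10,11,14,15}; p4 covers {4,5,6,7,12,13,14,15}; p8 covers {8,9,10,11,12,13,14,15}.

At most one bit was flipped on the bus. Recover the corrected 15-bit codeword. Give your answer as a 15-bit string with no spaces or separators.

101010110101010

s1 (pos 1,3,5,7,9,11,13,15): 1⊕0⊕1⊕1⊕0⊕0⊕0⊕0 = 1
s2 (pos 2,3,6,7,10,11,14,15): 0⊕0⊕0⊕1⊕1⊕0⊕1⊕0 = 1
s4 (pos 4,5,6,7,12,13,14,15): 0⊕1⊕0⊕1⊕1⊕0⊕1⊕0 = 0
s8 (pos 8,9,10,11,12,13,14,15): 1⊕0⊕1⊕0⊕1⊕0⊕1⊕0 = 0
Syndrome s8…s1 = 0011 → error at position 3.
Flip position 3: 100010110101010 → 101010110101010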